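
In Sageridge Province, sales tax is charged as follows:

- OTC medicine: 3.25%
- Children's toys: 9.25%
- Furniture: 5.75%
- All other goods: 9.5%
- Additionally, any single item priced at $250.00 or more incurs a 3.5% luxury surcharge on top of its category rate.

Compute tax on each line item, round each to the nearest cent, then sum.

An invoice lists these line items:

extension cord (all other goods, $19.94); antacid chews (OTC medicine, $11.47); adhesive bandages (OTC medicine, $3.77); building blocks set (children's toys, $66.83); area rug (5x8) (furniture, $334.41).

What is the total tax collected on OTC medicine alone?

Antacid chews $11.47: OTC medicine → 3.25% → $0.37
Adhesive bandages $3.77: OTC medicine → 3.25% → $0.12
Tax on OTC medicine = $0.37 + $0.12 = $0.49

$0.49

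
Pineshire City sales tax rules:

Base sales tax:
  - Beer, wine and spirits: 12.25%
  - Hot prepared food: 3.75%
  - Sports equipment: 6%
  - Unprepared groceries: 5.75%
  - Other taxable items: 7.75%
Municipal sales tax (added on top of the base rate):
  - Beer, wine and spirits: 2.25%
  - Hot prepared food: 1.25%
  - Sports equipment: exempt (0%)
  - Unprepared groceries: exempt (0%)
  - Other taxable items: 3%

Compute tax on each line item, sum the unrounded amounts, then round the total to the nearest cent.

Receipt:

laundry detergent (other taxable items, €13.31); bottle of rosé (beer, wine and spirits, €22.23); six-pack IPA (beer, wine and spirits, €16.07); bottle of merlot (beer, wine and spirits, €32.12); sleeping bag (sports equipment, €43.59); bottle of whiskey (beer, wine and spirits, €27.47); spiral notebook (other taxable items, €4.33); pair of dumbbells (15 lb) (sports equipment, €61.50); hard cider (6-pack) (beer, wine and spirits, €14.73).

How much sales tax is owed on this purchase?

€24.53

Laundry detergent €13.31: other taxable items → 7.75% + 3% municipal = 10.75% → €1.430825
Bottle of rosé €22.23: beer, wine and spirits → 12.25% + 2.25% municipal = 14.5% → €3.22335
Six-pack IPA €16.07: beer, wine and spirits → 12.25% + 2.25% municipal = 14.5% → €2.33015
Bottle of merlot €32.12: beer, wine and spirits → 12.25% + 2.25% municipal = 14.5% → €4.6574
Sleeping bag €43.59: sports equipment → 6% + 0% municipal = 6% → €2.6154
Bottle of whiskey €27.47: beer, wine and spirits → 12.25% + 2.25% municipal = 14.5% → €3.98315
Spiral notebook €4.33: other taxable items → 7.75% + 3% municipal = 10.75% → €0.465475
Pair of dumbbells (15 lb) €61.50: sports equipment → 6% + 0% municipal = 6% → €3.69
Hard cider (6-pack) €14.73: beer, wine and spirits → 12.25% + 2.25% municipal = 14.5% → €2.13585
Unrounded tax sum = €24.5316 → €24.53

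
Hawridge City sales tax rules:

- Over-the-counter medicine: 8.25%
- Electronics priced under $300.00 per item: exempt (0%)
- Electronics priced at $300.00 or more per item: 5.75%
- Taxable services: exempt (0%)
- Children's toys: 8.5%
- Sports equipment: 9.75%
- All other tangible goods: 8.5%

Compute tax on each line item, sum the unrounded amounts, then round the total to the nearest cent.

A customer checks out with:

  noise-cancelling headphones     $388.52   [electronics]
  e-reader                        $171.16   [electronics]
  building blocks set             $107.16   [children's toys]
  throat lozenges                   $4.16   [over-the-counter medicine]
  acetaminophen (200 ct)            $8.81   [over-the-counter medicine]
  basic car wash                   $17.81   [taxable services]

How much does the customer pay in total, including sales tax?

$730.14

Noise-cancelling headphones $388.52: electronics, $300.00 or more → 5.75% → $22.3399
E-reader $171.16: electronics, under $300.00 → 0% → $0.00
Building blocks set $107.16: children's toys → 8.5% → $9.1086
Throat lozenges $4.16: over-the-counter medicine → 8.25% → $0.3432
Acetaminophen (200 ct) $8.81: over-the-counter medicine → 8.25% → $0.726825
Basic car wash $17.81: taxable services → 0% → $0.00
Subtotal = $697.62; unrounded tax = $32.518525 → $32.52; total due = $730.14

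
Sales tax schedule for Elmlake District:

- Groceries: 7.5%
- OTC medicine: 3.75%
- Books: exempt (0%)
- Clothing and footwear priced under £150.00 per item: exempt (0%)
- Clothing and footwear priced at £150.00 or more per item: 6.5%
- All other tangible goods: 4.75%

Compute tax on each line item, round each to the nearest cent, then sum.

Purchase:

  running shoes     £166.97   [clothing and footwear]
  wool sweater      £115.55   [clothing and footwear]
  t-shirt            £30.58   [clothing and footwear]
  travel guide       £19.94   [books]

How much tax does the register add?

£10.85

Running shoes £166.97: clothing and footwear, £150.00 or more → 6.5% → £10.85
Wool sweater £115.55: clothing and footwear, under £150.00 → 0% → £0.00
T-shirt £30.58: clothing and footwear, under £150.00 → 0% → £0.00
Travel guide £19.94: books → 0% → £0.00
Total tax = £10.85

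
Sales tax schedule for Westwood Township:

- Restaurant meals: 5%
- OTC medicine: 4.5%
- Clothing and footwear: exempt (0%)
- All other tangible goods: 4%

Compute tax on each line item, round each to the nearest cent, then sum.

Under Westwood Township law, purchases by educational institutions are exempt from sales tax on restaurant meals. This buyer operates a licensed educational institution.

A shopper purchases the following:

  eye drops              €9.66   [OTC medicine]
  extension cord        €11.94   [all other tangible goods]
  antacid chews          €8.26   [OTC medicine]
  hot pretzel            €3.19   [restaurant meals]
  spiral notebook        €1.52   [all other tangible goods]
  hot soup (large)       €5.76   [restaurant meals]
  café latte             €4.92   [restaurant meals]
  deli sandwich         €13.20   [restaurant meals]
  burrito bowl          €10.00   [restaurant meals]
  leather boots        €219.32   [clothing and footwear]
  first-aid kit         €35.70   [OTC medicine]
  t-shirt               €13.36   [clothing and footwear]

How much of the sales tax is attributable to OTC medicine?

Eye drops €9.66: OTC medicine → 4.5% → €0.43
Antacid chews €8.26: OTC medicine → 4.5% → €0.37
First-aid kit €35.70: OTC medicine → 4.5% → €1.61
Tax on OTC medicine = €0.43 + €0.37 + €1.61 = €2.41

€2.41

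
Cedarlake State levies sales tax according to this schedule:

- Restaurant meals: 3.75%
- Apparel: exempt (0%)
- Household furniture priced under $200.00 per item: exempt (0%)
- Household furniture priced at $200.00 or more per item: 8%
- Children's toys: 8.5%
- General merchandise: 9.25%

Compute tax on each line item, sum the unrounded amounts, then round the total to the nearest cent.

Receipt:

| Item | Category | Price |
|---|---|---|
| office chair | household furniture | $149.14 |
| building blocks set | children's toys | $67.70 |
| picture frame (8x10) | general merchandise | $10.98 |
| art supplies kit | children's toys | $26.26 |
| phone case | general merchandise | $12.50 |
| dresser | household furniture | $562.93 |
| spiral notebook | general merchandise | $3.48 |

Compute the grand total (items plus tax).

Office chair $149.14: household furniture, under $200.00 → 0% → $0.00
Building blocks set $67.70: children's toys → 8.5% → $5.7545
Picture frame (8x10) $10.98: general merchandise → 9.25% → $1.01565
Art supplies kit $26.26: children's toys → 8.5% → $2.2321
Phone case $12.50: general merchandise → 9.25% → $1.15625
Dresser $562.93: household furniture, $200.00 or more → 8% → $45.0344
Spiral notebook $3.48: general merchandise → 9.25% → $0.3219
Subtotal = $832.99; unrounded tax = $55.5148 → $55.51; total due = $888.50

$888.50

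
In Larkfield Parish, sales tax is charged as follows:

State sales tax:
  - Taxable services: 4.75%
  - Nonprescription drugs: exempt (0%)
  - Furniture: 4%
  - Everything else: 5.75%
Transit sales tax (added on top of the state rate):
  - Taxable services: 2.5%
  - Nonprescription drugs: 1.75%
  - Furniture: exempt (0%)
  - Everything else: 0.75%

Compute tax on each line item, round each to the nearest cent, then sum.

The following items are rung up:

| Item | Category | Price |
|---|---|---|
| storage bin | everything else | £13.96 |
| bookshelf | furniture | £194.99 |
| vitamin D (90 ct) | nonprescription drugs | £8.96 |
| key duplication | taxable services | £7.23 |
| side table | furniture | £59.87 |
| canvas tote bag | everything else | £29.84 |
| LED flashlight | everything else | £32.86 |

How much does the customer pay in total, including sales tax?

£363.57

Storage bin £13.96: everything else → 5.75% + 0.75% transit = 6.5% → £0.91
Bookshelf £194.99: furniture → 4% + 0% transit = 4% → £7.80
Vitamin D (90 ct) £8.96: nonprescription drugs → 0% + 1.75% transit = 1.75% → £0.16
Key duplication £7.23: taxable services → 4.75% + 2.5% transit = 7.25% → £0.52
Side table £59.87: furniture → 4% + 0% transit = 4% → £2.39
Canvas tote bag £29.84: everything else → 5.75% + 0.75% transit = 6.5% → £1.94
LED flashlight £32.86: everything else → 5.75% + 0.75% transit = 6.5% → £2.14
Subtotal = £347.71; tax = £15.86; total due = £363.57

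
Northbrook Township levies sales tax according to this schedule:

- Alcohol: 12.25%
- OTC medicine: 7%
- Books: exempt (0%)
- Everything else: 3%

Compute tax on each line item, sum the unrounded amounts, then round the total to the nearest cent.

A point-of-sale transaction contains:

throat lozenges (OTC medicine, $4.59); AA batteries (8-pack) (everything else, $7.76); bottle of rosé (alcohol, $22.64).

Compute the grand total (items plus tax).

Throat lozenges $4.59: OTC medicine → 7% → $0.3213
AA batteries (8-pack) $7.76: everything else → 3% → $0.2328
Bottle of rosé $22.64: alcohol → 12.25% → $2.7734
Subtotal = $34.99; unrounded tax = $3.3275 → $3.33; total due = $38.32

$38.32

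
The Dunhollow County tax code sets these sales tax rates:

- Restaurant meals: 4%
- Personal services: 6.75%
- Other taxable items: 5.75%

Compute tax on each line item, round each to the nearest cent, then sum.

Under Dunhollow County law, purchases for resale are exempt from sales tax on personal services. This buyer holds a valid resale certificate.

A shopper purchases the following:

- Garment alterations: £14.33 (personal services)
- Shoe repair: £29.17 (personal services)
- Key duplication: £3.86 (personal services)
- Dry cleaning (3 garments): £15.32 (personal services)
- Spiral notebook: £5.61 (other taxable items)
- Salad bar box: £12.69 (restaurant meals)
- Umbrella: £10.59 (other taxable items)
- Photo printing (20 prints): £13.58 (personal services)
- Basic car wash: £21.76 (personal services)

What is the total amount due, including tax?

£128.35

Garment alterations £14.33: personal services, buyer-exempt → 0% → £0.00
Shoe repair £29.17: personal services, buyer-exempt → 0% → £0.00
Key duplication £3.86: personal services, buyer-exempt → 0% → £0.00
Dry cleaning (3 garments) £15.32: personal services, buyer-exempt → 0% → £0.00
Spiral notebook £5.61: other taxable items → 5.75% → £0.32
Salad bar box £12.69: restaurant meals → 4% → £0.51
Umbrella £10.59: other taxable items → 5.75% → £0.61
Photo printing (20 prints) £13.58: personal services, buyer-exempt → 0% → £0.00
Basic car wash £21.76: personal services, buyer-exempt → 0% → £0.00
Subtotal = £126.91; tax = £1.44; total due = £128.35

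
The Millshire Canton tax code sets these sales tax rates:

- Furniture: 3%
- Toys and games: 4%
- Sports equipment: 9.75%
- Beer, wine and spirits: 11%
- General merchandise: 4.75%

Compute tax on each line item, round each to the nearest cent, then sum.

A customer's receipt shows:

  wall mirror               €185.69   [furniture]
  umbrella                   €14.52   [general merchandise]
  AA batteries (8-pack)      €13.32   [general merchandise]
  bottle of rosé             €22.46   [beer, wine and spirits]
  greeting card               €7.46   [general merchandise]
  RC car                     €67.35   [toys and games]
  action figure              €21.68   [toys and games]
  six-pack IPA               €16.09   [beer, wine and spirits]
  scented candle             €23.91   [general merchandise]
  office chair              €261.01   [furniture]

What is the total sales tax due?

Wall mirror €185.69: furniture → 3% → €5.57
Umbrella €14.52: general merchandise → 4.75% → €0.69
AA batteries (8-pack) €13.32: general merchandise → 4.75% → €0.63
Bottle of rosé €22.46: beer, wine and spirits → 11% → €2.47
Greeting card €7.46: general merchandise → 4.75% → €0.35
RC car €67.35: toys and games → 4% → €2.69
Action figure €21.68: toys and games → 4% → €0.87
Six-pack IPA €16.09: beer, wine and spirits → 11% → €1.77
Scented candle €23.91: general merchandise → 4.75% → €1.14
Office chair €261.01: furniture → 3% → €7.83
Total tax = €5.57 + €0.69 + €0.63 + €2.47 + €0.35 + €2.69 + €0.87 + €1.77 + €1.14 + €7.83 = €24.01

€24.01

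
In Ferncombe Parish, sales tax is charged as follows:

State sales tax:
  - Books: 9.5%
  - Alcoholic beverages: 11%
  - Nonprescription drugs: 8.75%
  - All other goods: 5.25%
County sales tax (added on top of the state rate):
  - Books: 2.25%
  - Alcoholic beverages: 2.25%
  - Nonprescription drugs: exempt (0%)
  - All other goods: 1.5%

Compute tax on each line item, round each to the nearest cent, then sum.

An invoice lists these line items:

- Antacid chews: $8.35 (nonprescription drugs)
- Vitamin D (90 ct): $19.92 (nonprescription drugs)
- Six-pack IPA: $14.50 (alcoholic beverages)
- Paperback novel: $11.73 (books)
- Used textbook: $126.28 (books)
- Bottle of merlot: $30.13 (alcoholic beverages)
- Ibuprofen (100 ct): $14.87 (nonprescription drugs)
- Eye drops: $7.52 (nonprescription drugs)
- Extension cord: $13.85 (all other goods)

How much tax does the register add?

Antacid chews $8.35: nonprescription drugs → 8.75% + 0% county = 8.75% → $0.73
Vitamin D (90 ct) $19.92: nonprescription drugs → 8.75% + 0% county = 8.75% → $1.74
Six-pack IPA $14.50: alcoholic beverages → 11% + 2.25% county = 13.25% → $1.92
Paperback novel $11.73: books → 9.5% + 2.25% county = 11.75% → $1.38
Used textbook $126.28: books → 9.5% + 2.25% county = 11.75% → $14.84
Bottle of merlot $30.13: alcoholic beverages → 11% + 2.25% county = 13.25% → $3.99
Ibuprofen (100 ct) $14.87: nonprescription drugs → 8.75% + 0% county = 8.75% → $1.30
Eye drops $7.52: nonprescription drugs → 8.75% + 0% county = 8.75% → $0.66
Extension cord $13.85: all other goods → 5.25% + 1.5% county = 6.75% → $0.93
Total tax = $0.73 + $1.74 + $1.92 + $1.38 + $14.84 + $3.99 + $1.30 + $0.66 + $0.93 = $27.49

$27.49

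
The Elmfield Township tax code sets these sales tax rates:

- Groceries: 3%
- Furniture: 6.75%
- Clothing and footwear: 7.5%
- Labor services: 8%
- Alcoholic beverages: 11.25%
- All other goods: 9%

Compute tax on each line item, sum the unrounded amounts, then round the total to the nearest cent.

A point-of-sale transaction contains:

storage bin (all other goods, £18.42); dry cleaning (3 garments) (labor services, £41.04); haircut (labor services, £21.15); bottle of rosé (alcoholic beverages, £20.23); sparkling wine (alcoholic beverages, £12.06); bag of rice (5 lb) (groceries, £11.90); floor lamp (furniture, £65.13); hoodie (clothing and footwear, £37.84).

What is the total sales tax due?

Storage bin £18.42: all other goods → 9% → £1.6578
Dry cleaning (3 garments) £41.04: labor services → 8% → £3.2832
Haircut £21.15: labor services → 8% → £1.692
Bottle of rosé £20.23: alcoholic beverages → 11.25% → £2.275875
Sparkling wine £12.06: alcoholic beverages → 11.25% → £1.35675
Bag of rice (5 lb) £11.90: groceries → 3% → £0.357
Floor lamp £65.13: furniture → 6.75% → £4.396275
Hoodie £37.84: clothing and footwear → 7.5% → £2.838
Unrounded tax sum = £17.8569 → £17.86

£17.86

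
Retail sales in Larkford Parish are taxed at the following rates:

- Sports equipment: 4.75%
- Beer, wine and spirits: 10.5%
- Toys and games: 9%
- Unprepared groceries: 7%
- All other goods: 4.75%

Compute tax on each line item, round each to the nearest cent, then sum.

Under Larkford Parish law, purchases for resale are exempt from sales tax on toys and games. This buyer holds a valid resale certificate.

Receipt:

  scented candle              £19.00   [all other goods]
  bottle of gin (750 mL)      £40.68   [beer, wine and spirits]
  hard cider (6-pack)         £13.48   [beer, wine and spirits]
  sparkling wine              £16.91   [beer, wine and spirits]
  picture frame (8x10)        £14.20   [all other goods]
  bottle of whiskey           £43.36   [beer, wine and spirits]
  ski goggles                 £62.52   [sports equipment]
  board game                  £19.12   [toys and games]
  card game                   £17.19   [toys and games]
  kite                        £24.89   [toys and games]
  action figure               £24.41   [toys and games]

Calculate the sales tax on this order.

£16.56

Scented candle £19.00: all other goods → 4.75% → £0.90
Bottle of gin (750 mL) £40.68: beer, wine and spirits → 10.5% → £4.27
Hard cider (6-pack) £13.48: beer, wine and spirits → 10.5% → £1.42
Sparkling wine £16.91: beer, wine and spirits → 10.5% → £1.78
Picture frame (8x10) £14.20: all other goods → 4.75% → £0.67
Bottle of whiskey £43.36: beer, wine and spirits → 10.5% → £4.55
Ski goggles £62.52: sports equipment → 4.75% → £2.97
Board game £19.12: toys and games, buyer-exempt → 0% → £0.00
Card game £17.19: toys and games, buyer-exempt → 0% → £0.00
Kite £24.89: toys and games, buyer-exempt → 0% → £0.00
Action figure £24.41: toys and games, buyer-exempt → 0% → £0.00
Total tax = £0.90 + £4.27 + £1.42 + £1.78 + £0.67 + £4.55 + £2.97 = £16.56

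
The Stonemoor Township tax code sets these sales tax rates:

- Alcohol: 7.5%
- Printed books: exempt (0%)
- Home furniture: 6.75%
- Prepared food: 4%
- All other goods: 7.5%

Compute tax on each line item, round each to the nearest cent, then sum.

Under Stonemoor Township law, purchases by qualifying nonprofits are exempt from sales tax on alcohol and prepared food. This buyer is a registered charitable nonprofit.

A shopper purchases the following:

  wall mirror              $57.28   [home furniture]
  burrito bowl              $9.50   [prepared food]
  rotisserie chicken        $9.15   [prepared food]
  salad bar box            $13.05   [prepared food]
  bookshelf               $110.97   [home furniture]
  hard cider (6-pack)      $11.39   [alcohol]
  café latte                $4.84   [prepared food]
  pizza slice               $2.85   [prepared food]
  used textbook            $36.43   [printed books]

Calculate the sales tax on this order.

$11.36

Wall mirror $57.28: home furniture → 6.75% → $3.87
Burrito bowl $9.50: prepared food, buyer-exempt → 0% → $0.00
Rotisserie chicken $9.15: prepared food, buyer-exempt → 0% → $0.00
Salad bar box $13.05: prepared food, buyer-exempt → 0% → $0.00
Bookshelf $110.97: home furniture → 6.75% → $7.49
Hard cider (6-pack) $11.39: alcohol, buyer-exempt → 0% → $0.00
Café latte $4.84: prepared food, buyer-exempt → 0% → $0.00
Pizza slice $2.85: prepared food, buyer-exempt → 0% → $0.00
Used textbook $36.43: printed books → 0% → $0.00
Total tax = $3.87 + $7.49 = $11.36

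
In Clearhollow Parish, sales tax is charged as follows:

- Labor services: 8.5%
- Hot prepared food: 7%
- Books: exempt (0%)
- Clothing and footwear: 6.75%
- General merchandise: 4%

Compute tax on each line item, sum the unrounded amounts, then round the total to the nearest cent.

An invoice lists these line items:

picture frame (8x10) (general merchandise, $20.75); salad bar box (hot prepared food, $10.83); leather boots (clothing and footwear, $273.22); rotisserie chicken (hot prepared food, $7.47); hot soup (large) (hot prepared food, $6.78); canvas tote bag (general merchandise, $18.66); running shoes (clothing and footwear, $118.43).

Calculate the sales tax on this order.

$29.77

Picture frame (8x10) $20.75: general merchandise → 4% → $0.83
Salad bar box $10.83: hot prepared food → 7% → $0.7581
Leather boots $273.22: clothing and footwear → 6.75% → $18.44235
Rotisserie chicken $7.47: hot prepared food → 7% → $0.5229
Hot soup (large) $6.78: hot prepared food → 7% → $0.4746
Canvas tote bag $18.66: general merchandise → 4% → $0.7464
Running shoes $118.43: clothing and footwear → 6.75% → $7.994025
Unrounded tax sum = $29.768375 → $29.77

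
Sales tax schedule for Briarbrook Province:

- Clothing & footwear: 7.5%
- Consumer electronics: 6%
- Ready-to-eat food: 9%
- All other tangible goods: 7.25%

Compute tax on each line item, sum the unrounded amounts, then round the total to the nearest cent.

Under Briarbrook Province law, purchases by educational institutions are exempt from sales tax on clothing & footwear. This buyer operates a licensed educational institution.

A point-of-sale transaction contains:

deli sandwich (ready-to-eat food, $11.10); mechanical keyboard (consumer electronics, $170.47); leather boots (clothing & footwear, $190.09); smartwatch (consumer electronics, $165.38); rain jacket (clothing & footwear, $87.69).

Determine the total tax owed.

Deli sandwich $11.10: ready-to-eat food → 9% → $0.999
Mechanical keyboard $170.47: consumer electronics → 6% → $10.2282
Leather boots $190.09: clothing & footwear, buyer-exempt → 0% → $0.00
Smartwatch $165.38: consumer electronics → 6% → $9.9228
Rain jacket $87.69: clothing & footwear, buyer-exempt → 0% → $0.00
Unrounded tax sum = $21.15 → $21.15

$21.15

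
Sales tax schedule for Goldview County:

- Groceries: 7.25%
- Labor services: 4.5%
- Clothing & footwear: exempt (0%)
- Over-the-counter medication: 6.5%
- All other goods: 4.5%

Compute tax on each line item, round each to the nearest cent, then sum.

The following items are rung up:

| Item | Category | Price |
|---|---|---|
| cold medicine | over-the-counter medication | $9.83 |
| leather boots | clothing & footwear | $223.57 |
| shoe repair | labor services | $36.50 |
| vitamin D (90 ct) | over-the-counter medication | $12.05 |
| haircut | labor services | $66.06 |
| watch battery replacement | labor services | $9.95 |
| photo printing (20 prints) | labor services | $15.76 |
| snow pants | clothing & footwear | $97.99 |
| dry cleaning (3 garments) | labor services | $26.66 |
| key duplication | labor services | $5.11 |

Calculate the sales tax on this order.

Cold medicine $9.83: over-the-counter medication → 6.5% → $0.64
Leather boots $223.57: clothing & footwear → 0% → $0.00
Shoe repair $36.50: labor services → 4.5% → $1.64
Vitamin D (90 ct) $12.05: over-the-counter medication → 6.5% → $0.78
Haircut $66.06: labor services → 4.5% → $2.97
Watch battery replacement $9.95: labor services → 4.5% → $0.45
Photo printing (20 prints) $15.76: labor services → 4.5% → $0.71
Snow pants $97.99: clothing & footwear → 0% → $0.00
Dry cleaning (3 garments) $26.66: labor services → 4.5% → $1.20
Key duplication $5.11: labor services → 4.5% → $0.23
Total tax = $0.64 + $1.64 + $0.78 + $2.97 + $0.45 + $0.71 + $1.20 + $0.23 = $8.62

$8.62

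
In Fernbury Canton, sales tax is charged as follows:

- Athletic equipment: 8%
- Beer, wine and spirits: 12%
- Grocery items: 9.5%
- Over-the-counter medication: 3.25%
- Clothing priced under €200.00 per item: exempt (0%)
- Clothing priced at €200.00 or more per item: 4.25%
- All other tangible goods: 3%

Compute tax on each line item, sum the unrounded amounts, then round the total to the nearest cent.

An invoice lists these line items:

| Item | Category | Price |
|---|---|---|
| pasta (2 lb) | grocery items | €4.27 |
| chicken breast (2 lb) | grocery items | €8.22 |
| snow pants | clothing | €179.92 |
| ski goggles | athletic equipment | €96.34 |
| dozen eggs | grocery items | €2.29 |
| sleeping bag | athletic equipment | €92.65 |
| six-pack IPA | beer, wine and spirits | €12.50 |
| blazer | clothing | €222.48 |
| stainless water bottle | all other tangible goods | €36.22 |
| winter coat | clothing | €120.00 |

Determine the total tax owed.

Pasta (2 lb) €4.27: grocery items → 9.5% → €0.40565
Chicken breast (2 lb) €8.22: grocery items → 9.5% → €0.7809
Snow pants €179.92: clothing, under €200.00 → 0% → €0.00
Ski goggles €96.34: athletic equipment → 8% → €7.7072
Dozen eggs €2.29: grocery items → 9.5% → €0.21755
Sleeping bag €92.65: athletic equipment → 8% → €7.412
Six-pack IPA €12.50: beer, wine and spirits → 12% → €1.50
Blazer €222.48: clothing, €200.00 or more → 4.25% → €9.4554
Stainless water bottle €36.22: all other tangible goods → 3% → €1.0866
Winter coat €120.00: clothing, under €200.00 → 0% → €0.00
Unrounded tax sum = €28.5653 → €28.57

€28.57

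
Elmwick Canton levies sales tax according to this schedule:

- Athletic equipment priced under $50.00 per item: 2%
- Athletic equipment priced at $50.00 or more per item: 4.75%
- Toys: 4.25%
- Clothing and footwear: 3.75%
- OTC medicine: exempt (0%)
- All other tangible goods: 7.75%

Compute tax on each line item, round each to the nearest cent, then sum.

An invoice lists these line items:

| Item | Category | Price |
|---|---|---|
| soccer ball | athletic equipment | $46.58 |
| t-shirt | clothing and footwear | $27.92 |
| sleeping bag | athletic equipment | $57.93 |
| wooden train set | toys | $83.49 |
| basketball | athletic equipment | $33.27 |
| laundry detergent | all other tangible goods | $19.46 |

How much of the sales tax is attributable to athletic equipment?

$4.35

Soccer ball $46.58: athletic equipment, under $50.00 → 2% → $0.93
Sleeping bag $57.93: athletic equipment, $50.00 or more → 4.75% → $2.75
Basketball $33.27: athletic equipment, under $50.00 → 2% → $0.67
Tax on athletic equipment = $0.93 + $2.75 + $0.67 = $4.35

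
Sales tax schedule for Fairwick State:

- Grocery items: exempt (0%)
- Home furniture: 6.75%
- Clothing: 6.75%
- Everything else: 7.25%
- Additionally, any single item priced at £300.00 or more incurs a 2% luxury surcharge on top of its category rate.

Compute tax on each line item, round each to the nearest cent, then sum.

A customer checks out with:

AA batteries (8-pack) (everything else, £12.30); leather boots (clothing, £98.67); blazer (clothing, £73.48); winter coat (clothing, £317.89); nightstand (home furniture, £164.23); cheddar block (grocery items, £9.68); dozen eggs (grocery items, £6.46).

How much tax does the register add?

AA batteries (8-pack) £12.30: everything else → 7.25% → £0.89
Leather boots £98.67: clothing → 6.75% → £6.66
Blazer £73.48: clothing → 6.75% → £4.96
Winter coat £317.89: clothing → 6.75% + 2% surcharge = 8.75% → £27.82
Nightstand £164.23: home furniture → 6.75% → £11.09
Cheddar block £9.68: grocery items → 0% → £0.00
Dozen eggs £6.46: grocery items → 0% → £0.00
Total tax = £0.89 + £6.66 + £4.96 + £27.82 + £11.09 = £51.42

£51.42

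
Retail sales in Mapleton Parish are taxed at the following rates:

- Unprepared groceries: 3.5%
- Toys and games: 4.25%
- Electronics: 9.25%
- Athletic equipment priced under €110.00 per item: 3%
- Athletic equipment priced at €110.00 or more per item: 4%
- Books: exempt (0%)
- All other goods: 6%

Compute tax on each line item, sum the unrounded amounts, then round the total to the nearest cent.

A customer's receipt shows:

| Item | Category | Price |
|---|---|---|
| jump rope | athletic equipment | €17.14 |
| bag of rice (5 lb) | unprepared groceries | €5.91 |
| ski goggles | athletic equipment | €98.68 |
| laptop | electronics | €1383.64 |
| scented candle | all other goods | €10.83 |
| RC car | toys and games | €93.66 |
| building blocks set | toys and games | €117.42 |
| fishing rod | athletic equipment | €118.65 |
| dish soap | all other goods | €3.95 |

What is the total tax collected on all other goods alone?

Scented candle €10.83: all other goods → 6% → €0.6498
Dish soap €3.95: all other goods → 6% → €0.237
Tax on all other goods: unrounded sum = €0.8868 → €0.89

€0.89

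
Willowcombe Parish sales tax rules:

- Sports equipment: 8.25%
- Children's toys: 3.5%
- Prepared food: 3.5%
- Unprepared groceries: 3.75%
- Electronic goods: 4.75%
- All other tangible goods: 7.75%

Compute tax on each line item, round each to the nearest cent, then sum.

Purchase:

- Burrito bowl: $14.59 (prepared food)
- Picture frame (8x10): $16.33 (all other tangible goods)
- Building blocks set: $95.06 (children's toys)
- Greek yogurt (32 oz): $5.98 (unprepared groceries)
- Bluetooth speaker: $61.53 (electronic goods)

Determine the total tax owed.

Burrito bowl $14.59: prepared food → 3.5% → $0.51
Picture frame (8x10) $16.33: all other tangible goods → 7.75% → $1.27
Building blocks set $95.06: children's toys → 3.5% → $3.33
Greek yogurt (32 oz) $5.98: unprepared groceries → 3.75% → $0.22
Bluetooth speaker $61.53: electronic goods → 4.75% → $2.92
Total tax = $0.51 + $1.27 + $3.33 + $0.22 + $2.92 = $8.25

$8.25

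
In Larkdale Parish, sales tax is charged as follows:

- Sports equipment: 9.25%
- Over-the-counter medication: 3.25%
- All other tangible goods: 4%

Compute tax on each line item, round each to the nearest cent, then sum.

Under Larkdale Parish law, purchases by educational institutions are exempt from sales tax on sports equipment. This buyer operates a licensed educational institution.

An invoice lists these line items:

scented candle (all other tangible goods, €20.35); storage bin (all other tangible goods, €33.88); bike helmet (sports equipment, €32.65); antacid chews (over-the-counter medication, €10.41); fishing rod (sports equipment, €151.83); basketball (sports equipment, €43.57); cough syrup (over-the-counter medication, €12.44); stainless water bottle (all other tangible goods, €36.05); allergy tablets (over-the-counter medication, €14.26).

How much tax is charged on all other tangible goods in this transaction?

€3.61

Scented candle €20.35: all other tangible goods → 4% → €0.81
Storage bin €33.88: all other tangible goods → 4% → €1.36
Stainless water bottle €36.05: all other tangible goods → 4% → €1.44
Tax on all other tangible goods = €0.81 + €1.36 + €1.44 = €3.61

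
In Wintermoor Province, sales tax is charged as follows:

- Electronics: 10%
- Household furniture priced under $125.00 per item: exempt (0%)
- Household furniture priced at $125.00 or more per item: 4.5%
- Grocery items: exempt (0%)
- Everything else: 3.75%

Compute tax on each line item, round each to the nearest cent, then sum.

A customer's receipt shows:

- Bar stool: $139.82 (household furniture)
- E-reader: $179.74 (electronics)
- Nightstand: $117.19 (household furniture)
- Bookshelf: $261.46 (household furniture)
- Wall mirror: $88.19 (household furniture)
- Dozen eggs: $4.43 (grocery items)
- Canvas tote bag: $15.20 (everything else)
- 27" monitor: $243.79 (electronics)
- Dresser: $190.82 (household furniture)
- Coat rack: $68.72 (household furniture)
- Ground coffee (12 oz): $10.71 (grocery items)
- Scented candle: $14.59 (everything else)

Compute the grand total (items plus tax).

Bar stool $139.82: household furniture, $125.00 or more → 4.5% → $6.29
E-reader $179.74: electronics → 10% → $17.97
Nightstand $117.19: household furniture, under $125.00 → 0% → $0.00
Bookshelf $261.46: household furniture, $125.00 or more → 4.5% → $11.77
Wall mirror $88.19: household furniture, under $125.00 → 0% → $0.00
Dozen eggs $4.43: grocery items → 0% → $0.00
Canvas tote bag $15.20: everything else → 3.75% → $0.57
27" monitor $243.79: electronics → 10% → $24.38
Dresser $190.82: household furniture, $125.00 or more → 4.5% → $8.59
Coat rack $68.72: household furniture, under $125.00 → 0% → $0.00
Ground coffee (12 oz) $10.71: grocery items → 0% → $0.00
Scented candle $14.59: everything else → 3.75% → $0.55
Subtotal = $1334.66; tax = $70.12; total due = $1404.78

$1404.78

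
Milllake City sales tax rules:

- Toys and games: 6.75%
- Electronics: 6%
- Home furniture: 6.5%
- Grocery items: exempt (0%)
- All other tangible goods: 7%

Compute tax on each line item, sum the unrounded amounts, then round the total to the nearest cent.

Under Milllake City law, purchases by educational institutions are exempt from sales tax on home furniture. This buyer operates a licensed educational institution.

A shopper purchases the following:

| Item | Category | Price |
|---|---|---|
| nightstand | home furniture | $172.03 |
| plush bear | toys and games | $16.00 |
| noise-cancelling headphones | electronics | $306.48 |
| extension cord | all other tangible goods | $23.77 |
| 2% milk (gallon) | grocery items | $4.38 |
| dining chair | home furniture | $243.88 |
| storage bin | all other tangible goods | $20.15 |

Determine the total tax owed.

Nightstand $172.03: home furniture, buyer-exempt → 0% → $0.00
Plush bear $16.00: toys and games → 6.75% → $1.08
Noise-cancelling headphones $306.48: electronics → 6% → $18.3888
Extension cord $23.77: all other tangible goods → 7% → $1.6639
2% milk (gallon) $4.38: grocery items → 0% → $0.00
Dining chair $243.88: home furniture, buyer-exempt → 0% → $0.00
Storage bin $20.15: all other tangible goods → 7% → $1.4105
Unrounded tax sum = $22.5432 → $22.54

$22.54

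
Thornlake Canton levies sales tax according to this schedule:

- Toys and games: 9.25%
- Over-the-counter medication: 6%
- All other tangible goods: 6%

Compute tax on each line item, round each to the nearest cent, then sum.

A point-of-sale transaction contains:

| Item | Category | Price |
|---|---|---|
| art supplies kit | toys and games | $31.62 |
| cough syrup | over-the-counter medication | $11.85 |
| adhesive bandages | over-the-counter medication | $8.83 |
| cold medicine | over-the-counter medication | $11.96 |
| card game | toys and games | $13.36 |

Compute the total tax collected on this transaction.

Art supplies kit $31.62: toys and games → 9.25% → $2.92
Cough syrup $11.85: over-the-counter medication → 6% → $0.71
Adhesive bandages $8.83: over-the-counter medication → 6% → $0.53
Cold medicine $11.96: over-the-counter medication → 6% → $0.72
Card game $13.36: toys and games → 9.25% → $1.24
Total tax = $2.92 + $0.71 + $0.53 + $0.72 + $1.24 = $6.12

$6.12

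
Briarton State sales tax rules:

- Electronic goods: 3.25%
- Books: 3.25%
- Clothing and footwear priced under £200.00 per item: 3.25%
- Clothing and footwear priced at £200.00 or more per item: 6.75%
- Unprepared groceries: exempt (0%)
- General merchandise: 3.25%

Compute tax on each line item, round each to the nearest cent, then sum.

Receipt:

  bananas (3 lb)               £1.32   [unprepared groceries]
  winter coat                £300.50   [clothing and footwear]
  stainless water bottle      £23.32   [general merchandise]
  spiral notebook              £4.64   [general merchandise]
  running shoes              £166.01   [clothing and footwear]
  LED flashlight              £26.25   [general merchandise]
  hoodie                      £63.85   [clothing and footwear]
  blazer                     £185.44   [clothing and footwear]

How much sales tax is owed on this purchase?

Bananas (3 lb) £1.32: unprepared groceries → 0% → £0.00
Winter coat £300.50: clothing and footwear, £200.00 or more → 6.75% → £20.28
Stainless water bottle £23.32: general merchandise → 3.25% → £0.76
Spiral notebook £4.64: general merchandise → 3.25% → £0.15
Running shoes £166.01: clothing and footwear, under £200.00 → 3.25% → £5.40
LED flashlight £26.25: general merchandise → 3.25% → £0.85
Hoodie £63.85: clothing and footwear, under £200.00 → 3.25% → £2.08
Blazer £185.44: clothing and footwear, under £200.00 → 3.25% → £6.03
Total tax = £20.28 + £0.76 + £0.15 + £5.40 + £0.85 + £2.08 + £6.03 = £35.55

£35.55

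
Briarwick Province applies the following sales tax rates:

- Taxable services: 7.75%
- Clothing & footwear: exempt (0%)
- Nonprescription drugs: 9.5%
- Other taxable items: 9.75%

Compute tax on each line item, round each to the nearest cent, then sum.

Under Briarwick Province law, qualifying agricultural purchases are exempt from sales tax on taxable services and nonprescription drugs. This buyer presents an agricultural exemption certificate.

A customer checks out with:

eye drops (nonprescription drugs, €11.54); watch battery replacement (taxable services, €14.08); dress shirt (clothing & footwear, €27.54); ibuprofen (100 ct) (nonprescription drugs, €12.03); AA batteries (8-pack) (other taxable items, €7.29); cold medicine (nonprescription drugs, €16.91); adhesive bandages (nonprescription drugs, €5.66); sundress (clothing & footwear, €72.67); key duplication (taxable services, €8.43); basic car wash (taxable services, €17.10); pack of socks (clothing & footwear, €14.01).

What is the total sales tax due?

€0.71

Eye drops €11.54: nonprescription drugs, buyer-exempt → 0% → €0.00
Watch battery replacement €14.08: taxable services, buyer-exempt → 0% → €0.00
Dress shirt €27.54: clothing & footwear → 0% → €0.00
Ibuprofen (100 ct) €12.03: nonprescription drugs, buyer-exempt → 0% → €0.00
AA batteries (8-pack) €7.29: other taxable items → 9.75% → €0.71
Cold medicine €16.91: nonprescription drugs, buyer-exempt → 0% → €0.00
Adhesive bandages €5.66: nonprescription drugs, buyer-exempt → 0% → €0.00
Sundress €72.67: clothing & footwear → 0% → €0.00
Key duplication €8.43: taxable services, buyer-exempt → 0% → €0.00
Basic car wash €17.10: taxable services, buyer-exempt → 0% → €0.00
Pack of socks €14.01: clothing & footwear → 0% → €0.00
Total tax = €0.71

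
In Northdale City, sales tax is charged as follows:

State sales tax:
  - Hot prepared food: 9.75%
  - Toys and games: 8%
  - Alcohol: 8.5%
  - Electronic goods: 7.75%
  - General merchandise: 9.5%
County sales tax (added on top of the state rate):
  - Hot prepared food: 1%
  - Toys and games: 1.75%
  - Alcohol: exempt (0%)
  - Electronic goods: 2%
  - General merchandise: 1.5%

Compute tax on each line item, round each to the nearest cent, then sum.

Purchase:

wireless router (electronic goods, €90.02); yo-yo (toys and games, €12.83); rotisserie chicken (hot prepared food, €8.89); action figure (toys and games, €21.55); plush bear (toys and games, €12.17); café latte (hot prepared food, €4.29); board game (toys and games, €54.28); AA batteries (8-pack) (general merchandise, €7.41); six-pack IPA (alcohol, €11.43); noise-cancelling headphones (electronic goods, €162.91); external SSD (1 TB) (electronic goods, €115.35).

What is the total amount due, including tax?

Wireless router €90.02: electronic goods → 7.75% + 2% county = 9.75% → €8.78
Yo-yo €12.83: toys and games → 8% + 1.75% county = 9.75% → €1.25
Rotisserie chicken €8.89: hot prepared food → 9.75% + 1% county = 10.75% → €0.96
Action figure €21.55: toys and games → 8% + 1.75% county = 9.75% → €2.10
Plush bear €12.17: toys and games → 8% + 1.75% county = 9.75% → €1.19
Café latte €4.29: hot prepared food → 9.75% + 1% county = 10.75% → €0.46
Board game €54.28: toys and games → 8% + 1.75% county = 9.75% → €5.29
AA batteries (8-pack) €7.41: general merchandise → 9.5% + 1.5% county = 11% → €0.82
Six-pack IPA €11.43: alcohol → 8.5% + 0% county = 8.5% → €0.97
Noise-cancelling headphones €162.91: electronic goods → 7.75% + 2% county = 9.75% → €15.88
External SSD (1 TB) €115.35: electronic goods → 7.75% + 2% county = 9.75% → €11.25
Subtotal = €501.13; tax = €48.95; total due = €550.08

€550.08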